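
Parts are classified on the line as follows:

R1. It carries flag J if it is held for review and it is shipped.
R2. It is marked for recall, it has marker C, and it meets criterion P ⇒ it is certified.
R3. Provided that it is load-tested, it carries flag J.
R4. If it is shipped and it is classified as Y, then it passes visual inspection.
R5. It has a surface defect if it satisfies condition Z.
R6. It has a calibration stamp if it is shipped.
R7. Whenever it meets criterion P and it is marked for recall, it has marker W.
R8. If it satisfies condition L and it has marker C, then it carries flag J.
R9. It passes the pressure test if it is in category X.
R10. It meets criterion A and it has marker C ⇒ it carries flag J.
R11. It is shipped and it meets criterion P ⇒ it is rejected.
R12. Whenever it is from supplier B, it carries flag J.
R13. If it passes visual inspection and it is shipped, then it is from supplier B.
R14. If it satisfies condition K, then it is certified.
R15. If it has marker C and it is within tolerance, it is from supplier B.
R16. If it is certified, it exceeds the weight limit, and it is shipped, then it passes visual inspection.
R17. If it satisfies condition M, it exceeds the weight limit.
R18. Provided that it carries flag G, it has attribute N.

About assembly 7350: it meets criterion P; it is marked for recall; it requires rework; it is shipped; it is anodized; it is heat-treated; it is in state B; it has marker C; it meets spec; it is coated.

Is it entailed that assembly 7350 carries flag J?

No

Forward chaining from the given facts derives: is certified, has a calibration stamp, has marker W, is rejected.
Rules concluding "it carries flag J": R1 needs "it is held for review"; R3 needs "it is load-tested"; R8 needs "it satisfies condition L"; R10 needs "it meets criterion A"; R12 needs "it is from supplier B" — none of these are established.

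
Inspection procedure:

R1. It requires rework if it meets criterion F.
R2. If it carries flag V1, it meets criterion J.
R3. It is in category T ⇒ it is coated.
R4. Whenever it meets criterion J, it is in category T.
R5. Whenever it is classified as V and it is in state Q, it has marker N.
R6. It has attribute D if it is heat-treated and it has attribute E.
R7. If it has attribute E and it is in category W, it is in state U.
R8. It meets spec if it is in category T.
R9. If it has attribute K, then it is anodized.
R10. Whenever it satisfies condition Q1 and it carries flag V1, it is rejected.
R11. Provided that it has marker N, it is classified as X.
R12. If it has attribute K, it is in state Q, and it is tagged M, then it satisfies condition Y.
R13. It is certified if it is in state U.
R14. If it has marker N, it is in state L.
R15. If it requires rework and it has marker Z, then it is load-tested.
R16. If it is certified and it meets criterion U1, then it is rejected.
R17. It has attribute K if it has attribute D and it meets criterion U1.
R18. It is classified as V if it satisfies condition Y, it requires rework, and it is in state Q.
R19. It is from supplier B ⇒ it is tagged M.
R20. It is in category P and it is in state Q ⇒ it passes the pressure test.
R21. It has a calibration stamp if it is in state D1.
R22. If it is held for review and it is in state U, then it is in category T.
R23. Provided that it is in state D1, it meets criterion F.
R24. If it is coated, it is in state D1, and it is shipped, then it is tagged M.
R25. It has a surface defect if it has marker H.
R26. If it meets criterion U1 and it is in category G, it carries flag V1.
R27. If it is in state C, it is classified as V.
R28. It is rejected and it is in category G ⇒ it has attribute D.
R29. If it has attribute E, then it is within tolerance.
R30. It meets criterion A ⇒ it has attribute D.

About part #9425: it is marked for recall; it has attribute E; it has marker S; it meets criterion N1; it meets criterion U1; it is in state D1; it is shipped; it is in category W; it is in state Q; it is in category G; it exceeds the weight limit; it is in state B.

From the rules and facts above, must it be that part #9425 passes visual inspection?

Forward chaining from the given facts derives: is in state U, is certified, is rejected, has a calibration stamp, meets criterion F, carries flag V1, has attribute D, is within tolerance, requires rework, meets criterion J, is in category T, meets spec, has attribute K, is coated, is anodized, is tagged M, satisfies condition Y, is classified as V, has marker N, is classified as X, is in state L.
No rule has "it passes visual inspection" as its conclusion, and it is not among the given facts.

No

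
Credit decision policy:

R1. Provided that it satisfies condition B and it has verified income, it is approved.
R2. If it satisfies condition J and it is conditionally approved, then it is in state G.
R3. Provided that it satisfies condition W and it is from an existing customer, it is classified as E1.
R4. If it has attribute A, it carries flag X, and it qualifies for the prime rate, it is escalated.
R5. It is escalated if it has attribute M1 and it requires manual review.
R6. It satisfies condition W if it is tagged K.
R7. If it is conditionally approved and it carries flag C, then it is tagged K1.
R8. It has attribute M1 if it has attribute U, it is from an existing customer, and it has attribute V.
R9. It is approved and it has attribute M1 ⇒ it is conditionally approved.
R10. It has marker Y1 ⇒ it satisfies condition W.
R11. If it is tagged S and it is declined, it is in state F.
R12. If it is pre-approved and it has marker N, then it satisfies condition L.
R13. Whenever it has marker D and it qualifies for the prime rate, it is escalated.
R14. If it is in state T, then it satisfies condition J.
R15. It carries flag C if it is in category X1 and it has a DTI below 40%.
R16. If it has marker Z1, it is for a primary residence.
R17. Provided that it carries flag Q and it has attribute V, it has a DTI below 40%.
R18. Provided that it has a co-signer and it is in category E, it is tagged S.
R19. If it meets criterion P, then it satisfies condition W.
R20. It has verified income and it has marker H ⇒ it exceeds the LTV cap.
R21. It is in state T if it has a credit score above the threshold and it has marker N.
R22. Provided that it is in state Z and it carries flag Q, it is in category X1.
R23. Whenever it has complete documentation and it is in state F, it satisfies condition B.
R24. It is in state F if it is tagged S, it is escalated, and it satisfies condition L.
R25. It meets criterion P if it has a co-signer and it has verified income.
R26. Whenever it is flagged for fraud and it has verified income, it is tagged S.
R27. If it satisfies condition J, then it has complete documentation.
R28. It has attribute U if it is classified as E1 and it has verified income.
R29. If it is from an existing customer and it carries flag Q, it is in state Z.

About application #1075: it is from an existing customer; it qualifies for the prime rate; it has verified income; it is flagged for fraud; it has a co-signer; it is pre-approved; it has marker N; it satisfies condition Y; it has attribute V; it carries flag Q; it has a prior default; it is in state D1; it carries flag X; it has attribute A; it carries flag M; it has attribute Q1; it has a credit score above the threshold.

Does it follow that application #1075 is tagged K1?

By R4 (it has attribute A, it carries flag X, it qualifies for the prime rate): it is escalated.
By R12 (it is pre-approved, it has marker N): it satisfies condition L.
By R17 (it carries flag Q, it has attribute V): it has a DTI below 40%.
By R21 (it has a credit score above the threshold, it has marker N): it is in state T.
By R25 (it has a co-signer, it has verified income): it meets criterion P.
By R26 (it is flagged for fraud, it has verified income): it is tagged S.
By R29 (it is from an existing customer, it carries flag Q): it is in state Z.
By R14 (it is in state T): it satisfies condition J.
By R19 (it meets criterion P): it satisfies condition W.
By R22 (it is in state Z, it carries flag Q): it is in category X1.
By R24 (it is tagged S, it is escalated, it satisfies condition L): it is in state F.
By R27 (it satisfies condition J): it has complete documentation.
By R3 (it satisfies condition W, it is from an existing customer): it is classified as E1.
By R15 (it is in category X1, it has a DTI below 40%): it carries flag C.
By R23 (it has complete documentation, it is in state F): it satisfies condition B.
By R28 (it is classified as E1, it has verified income): it has attribute U.
By R1 (it satisfies condition B, it has verified income): it is approved.
By R8 (it has attribute U, it is from an existing customer, it has attribute V): it has attribute M1.
By R9 (it is approved, it has attribute M1): it is conditionally approved.
By R7 (it is conditionally approved, it carries flag C): it is tagged K1.

Yes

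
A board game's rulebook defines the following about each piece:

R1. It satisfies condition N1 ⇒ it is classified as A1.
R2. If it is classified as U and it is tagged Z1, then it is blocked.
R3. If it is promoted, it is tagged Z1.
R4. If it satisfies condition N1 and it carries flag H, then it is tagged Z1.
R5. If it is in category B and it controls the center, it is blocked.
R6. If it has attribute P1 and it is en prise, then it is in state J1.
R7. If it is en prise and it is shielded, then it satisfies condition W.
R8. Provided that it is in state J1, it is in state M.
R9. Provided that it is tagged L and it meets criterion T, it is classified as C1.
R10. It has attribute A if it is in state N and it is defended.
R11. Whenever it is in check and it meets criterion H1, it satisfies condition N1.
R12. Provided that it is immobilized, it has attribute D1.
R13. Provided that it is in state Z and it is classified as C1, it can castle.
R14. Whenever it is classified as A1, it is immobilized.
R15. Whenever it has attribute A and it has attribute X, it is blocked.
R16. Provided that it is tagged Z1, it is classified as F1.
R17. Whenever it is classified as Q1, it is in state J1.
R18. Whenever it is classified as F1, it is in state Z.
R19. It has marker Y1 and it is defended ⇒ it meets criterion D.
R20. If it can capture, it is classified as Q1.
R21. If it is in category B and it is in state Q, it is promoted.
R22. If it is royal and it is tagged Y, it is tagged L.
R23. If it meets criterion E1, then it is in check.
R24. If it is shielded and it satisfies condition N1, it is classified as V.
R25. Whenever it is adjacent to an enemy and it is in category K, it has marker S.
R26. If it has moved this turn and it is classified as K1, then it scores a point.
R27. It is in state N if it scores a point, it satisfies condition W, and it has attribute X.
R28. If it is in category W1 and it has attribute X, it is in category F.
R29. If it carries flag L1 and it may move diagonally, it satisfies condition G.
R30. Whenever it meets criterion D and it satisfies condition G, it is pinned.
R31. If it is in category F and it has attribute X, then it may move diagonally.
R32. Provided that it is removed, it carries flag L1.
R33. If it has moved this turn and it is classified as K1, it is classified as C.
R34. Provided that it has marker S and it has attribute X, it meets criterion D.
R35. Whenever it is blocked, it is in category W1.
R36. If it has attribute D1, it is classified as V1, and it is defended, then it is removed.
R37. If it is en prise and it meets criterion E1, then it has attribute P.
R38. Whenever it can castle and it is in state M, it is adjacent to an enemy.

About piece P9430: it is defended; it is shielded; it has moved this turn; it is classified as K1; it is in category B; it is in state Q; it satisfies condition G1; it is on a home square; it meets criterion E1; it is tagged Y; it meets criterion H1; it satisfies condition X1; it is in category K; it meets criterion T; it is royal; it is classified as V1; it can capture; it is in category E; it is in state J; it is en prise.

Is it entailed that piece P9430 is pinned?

No

Forward chaining from the given facts derives: satisfies condition W, is classified as Q1, is promoted, is tagged L, is in check, scores a point, is classified as C, has attribute P, is tagged Z1, is classified as C1, satisfies condition N1, is classified as F1, is in state J1, is in state Z, is classified as V, is classified as A1, is in state M, can castle, is immobilized, is adjacent to an enemy, has attribute D1, has marker S, is removed, carries flag L1.
The only rule concluding "it is pinned" is R30, which needs "it meets criterion D"; that is never established.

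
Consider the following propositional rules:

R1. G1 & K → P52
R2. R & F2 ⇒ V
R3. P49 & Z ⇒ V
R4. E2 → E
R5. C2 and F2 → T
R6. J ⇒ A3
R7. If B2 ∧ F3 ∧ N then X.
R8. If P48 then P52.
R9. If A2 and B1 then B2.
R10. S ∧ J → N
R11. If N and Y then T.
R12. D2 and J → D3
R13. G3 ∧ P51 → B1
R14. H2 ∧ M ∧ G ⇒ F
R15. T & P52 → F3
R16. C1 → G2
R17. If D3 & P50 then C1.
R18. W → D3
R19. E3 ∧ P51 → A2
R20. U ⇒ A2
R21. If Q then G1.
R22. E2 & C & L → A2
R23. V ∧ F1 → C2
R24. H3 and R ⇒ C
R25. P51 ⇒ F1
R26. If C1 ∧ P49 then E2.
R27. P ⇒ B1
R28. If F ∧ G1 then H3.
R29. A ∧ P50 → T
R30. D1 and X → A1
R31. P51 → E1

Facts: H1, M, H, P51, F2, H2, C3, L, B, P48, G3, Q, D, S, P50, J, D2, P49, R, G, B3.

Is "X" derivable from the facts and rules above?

V  (by R2: R, F2)
P52  (by R8: P48)
N  (by R10: S, J)
D3  (by R12: D2, J)
B1  (by R13: G3, P51)
F  (by R14: H2, M, G)
C1  (by R17: D3, P50)
G1  (by R21: Q)
F1  (by R25: P51)
E2  (by R26: C1, P49)
H3  (by R28: F, G1)
C2  (by R23: V, F1)
C  (by R24: H3, R)
T  (by R5: C2, F2)
F3  (by R15: T, P52)
A2  (by R22: E2, C, L)
B2  (by R9: A2, B1)
X  (by R7: B2, F3, N)

Yes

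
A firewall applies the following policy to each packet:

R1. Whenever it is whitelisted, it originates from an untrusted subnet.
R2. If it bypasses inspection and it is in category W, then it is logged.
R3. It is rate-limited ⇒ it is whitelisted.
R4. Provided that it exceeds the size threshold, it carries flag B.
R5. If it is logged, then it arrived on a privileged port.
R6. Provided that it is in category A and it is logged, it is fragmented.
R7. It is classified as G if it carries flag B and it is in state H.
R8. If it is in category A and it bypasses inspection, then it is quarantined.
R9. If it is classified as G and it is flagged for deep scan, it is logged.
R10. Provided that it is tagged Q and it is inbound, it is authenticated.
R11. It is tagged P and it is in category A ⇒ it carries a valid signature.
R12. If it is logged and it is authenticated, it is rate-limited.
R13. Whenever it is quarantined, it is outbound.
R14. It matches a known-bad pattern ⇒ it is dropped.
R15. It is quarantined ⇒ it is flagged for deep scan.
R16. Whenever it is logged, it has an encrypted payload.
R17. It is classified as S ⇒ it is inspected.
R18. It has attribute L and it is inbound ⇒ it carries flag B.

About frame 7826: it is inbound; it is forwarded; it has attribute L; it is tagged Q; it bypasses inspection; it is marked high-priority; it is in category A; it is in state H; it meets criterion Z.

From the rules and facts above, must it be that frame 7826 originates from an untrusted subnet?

Yes

By R8 (it is in category A, it bypasses inspection): it is quarantined.
By R10 (it is tagged Q, it is inbound): it is authenticated.
By R15 (it is quarantined): it is flagged for deep scan.
By R18 (it has attribute L, it is inbound): it carries flag B.
By R7 (it carries flag B, it is in state H): it is classified as G.
By R9 (it is classified as G, it is flagged for deep scan): it is logged.
By R12 (it is logged, it is authenticated): it is rate-limited.
By R3 (it is rate-limited): it is whitelisted.
By R1 (it is whitelisted): it originates from an untrusted subnet.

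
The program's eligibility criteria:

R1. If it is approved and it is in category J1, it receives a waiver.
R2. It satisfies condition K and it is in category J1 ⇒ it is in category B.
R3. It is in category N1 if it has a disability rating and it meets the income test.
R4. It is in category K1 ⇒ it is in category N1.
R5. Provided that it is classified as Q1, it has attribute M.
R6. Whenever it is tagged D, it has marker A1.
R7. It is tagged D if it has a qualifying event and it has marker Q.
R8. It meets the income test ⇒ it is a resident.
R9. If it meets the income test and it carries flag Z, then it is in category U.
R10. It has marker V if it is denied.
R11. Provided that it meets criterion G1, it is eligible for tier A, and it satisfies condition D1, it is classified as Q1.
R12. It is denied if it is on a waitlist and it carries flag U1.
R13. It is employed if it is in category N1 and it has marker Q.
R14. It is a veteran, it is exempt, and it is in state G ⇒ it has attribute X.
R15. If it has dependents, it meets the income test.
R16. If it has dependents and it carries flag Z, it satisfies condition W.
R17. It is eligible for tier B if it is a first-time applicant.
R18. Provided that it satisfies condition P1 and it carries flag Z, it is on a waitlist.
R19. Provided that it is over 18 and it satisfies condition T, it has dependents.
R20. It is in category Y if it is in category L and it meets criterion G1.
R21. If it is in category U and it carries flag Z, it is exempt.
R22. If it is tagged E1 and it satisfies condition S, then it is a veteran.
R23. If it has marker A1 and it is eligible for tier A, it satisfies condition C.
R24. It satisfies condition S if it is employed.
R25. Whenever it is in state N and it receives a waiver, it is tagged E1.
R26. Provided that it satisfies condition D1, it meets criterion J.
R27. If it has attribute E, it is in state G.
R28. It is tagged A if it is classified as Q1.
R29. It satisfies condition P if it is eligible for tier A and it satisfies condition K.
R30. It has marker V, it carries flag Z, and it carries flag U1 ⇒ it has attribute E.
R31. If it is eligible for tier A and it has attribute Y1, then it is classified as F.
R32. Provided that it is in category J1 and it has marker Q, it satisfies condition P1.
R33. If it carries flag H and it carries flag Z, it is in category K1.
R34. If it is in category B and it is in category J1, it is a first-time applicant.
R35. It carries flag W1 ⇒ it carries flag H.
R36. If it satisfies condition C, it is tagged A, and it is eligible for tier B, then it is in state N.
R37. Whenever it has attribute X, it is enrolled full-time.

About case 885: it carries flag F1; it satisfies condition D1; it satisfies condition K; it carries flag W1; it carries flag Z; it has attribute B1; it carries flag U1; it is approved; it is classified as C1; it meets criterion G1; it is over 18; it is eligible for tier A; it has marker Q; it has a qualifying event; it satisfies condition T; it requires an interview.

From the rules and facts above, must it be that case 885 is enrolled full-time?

Forward chaining from the given facts derives: is tagged D, is classified as Q1, has dependents, meets criterion J, is tagged A, satisfies condition P, carries flag H, has attribute M, has marker A1, meets the income test, satisfies condition W, satisfies condition C, is in category K1, is in category N1, is a resident, is in category U, is employed, is exempt, satisfies condition S.
The only rule concluding "it is enrolled full-time" is R37, which needs "it has attribute X"; that is never established.

No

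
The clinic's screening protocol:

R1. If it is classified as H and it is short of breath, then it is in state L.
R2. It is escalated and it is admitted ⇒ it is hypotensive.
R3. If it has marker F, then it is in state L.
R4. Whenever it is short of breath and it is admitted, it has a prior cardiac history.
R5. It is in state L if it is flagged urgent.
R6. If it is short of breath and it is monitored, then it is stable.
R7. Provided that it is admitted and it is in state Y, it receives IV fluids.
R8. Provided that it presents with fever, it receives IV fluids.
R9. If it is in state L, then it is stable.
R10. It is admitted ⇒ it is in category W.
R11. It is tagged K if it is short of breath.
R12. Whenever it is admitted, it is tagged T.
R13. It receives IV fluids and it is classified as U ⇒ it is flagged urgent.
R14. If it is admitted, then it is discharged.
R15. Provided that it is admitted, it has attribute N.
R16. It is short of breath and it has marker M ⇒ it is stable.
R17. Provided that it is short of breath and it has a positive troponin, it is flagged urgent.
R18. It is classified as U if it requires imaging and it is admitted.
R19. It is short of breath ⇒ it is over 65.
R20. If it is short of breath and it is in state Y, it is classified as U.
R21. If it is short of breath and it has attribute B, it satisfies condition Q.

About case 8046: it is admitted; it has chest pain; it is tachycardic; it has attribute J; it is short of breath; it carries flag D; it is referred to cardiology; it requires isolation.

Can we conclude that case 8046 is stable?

Forward chaining from the given facts derives: has a prior cardiac history, is in category W, is tagged K, is tagged T, is discharged, has attribute N, is over 65.
Rules concluding "it is stable": R6 needs "it is monitored"; R9 needs "it is in state L"; R16 needs "it has marker M" — none of these are established.

No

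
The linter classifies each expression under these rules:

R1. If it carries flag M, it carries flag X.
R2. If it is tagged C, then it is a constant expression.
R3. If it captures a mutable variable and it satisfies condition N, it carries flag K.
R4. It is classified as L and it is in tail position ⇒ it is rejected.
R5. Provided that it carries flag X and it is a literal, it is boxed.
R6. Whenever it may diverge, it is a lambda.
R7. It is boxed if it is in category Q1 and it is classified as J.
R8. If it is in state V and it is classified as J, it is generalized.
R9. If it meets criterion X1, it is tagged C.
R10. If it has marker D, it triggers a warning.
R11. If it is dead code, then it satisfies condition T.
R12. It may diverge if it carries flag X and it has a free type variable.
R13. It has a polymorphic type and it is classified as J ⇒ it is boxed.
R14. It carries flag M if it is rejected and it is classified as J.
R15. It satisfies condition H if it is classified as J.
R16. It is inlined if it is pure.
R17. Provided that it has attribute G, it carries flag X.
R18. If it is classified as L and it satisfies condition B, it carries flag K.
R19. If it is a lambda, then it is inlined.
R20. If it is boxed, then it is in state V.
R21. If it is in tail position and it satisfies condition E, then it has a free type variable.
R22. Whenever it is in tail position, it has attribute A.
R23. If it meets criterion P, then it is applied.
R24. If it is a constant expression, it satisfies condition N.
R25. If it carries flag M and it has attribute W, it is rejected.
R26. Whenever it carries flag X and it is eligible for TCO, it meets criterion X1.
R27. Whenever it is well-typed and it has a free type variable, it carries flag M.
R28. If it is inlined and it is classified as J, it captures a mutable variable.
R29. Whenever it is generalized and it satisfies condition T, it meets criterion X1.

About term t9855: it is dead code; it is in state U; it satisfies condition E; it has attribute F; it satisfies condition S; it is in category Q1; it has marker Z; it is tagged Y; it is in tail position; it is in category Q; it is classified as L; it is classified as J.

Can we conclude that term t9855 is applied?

Forward chaining from the given facts derives: is rejected, is boxed, satisfies condition T, carries flag M, satisfies condition H, is in state V, has a free type variable, has attribute A, carries flag X, is generalized, may diverge, meets criterion X1, is a lambda, is tagged C, is inlined, captures a mutable variable, is a constant expression, satisfies condition N, carries flag K.
The only rule concluding "it is applied" is R23, which needs "it meets criterion P"; that is never established.

No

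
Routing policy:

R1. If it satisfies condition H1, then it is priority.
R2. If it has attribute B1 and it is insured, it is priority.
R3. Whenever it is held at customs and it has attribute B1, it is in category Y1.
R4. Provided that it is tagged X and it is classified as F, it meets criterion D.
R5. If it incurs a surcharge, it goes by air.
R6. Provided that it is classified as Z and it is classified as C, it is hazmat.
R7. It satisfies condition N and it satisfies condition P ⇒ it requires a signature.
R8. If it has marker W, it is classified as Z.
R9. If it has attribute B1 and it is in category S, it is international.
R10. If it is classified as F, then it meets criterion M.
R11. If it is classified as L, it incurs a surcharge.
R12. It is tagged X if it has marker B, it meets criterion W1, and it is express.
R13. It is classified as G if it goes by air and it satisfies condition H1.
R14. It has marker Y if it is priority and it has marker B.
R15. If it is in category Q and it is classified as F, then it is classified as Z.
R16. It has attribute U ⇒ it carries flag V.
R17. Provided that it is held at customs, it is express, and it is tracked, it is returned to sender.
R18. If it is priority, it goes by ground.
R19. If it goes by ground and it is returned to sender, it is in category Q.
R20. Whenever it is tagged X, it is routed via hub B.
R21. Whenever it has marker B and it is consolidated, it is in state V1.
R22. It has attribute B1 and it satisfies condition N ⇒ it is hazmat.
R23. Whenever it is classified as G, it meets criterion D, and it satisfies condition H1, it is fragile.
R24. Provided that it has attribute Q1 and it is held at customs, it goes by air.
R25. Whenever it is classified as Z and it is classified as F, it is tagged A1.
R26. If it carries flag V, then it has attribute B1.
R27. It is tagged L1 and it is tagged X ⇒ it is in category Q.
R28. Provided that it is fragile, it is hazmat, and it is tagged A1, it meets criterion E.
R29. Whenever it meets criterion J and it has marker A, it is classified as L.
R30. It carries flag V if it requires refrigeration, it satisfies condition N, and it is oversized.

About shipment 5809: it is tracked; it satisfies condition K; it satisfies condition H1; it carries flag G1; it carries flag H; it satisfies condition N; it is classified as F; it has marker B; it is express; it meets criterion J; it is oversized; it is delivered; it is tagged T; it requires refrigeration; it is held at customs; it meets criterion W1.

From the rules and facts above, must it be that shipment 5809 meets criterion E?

No

Forward chaining from the given facts derives: is priority, meets criterion M, is tagged X, has marker Y, is returned to sender, goes by ground, is in category Q, is routed via hub B, carries flag V, meets criterion D, is classified as Z, is tagged A1, has attribute B1, is in category Y1, is hazmat.
The only rule concluding "it meets criterion E" is R28, which needs "it is fragile"; that is never established.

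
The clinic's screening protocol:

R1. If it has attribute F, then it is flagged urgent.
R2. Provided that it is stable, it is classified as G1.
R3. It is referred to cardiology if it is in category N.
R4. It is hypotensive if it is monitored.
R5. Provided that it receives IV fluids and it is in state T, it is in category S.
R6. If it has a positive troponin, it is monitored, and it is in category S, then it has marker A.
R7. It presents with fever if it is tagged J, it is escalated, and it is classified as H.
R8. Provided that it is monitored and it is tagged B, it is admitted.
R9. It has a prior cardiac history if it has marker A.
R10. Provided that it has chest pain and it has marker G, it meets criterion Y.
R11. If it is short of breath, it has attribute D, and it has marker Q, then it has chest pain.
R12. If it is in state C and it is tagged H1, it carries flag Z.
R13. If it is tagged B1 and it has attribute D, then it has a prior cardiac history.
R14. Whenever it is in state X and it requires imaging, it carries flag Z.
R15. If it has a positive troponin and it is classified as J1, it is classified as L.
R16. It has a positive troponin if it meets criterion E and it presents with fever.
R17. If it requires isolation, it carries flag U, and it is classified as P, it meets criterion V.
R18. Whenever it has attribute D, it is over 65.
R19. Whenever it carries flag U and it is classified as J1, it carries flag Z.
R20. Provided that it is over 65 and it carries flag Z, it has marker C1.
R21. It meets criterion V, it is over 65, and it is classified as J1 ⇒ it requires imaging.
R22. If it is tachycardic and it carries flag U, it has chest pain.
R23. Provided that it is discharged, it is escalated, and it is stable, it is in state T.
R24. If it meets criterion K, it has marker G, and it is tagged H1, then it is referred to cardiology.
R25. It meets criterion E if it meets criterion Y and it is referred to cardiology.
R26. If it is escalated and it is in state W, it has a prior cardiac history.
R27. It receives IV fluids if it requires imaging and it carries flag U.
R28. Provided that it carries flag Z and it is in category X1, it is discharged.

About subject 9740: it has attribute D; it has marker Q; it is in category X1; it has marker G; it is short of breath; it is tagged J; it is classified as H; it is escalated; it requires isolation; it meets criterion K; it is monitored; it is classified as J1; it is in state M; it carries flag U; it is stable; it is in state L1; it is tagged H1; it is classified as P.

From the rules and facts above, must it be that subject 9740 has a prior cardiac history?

By R7 (it is tagged J, it is escalated, it is classified as H): it presents with fever.
By R11 (it is short of breath, it has attribute D, it has marker Q): it has chest pain.
By R17 (it requires isolation, it carries flag U, it is classified as P): it meets criterion V.
By R18 (it has attribute D): it is over 65.
By R19 (it carries flag U, it is classified as J1): it carries flag Z.
By R21 (it meets criterion V, it is over 65, it is classified as J1): it requires imaging.
By R24 (it meets criterion K, it has marker G, it is tagged H1): it is referred to cardiology.
By R27 (it requires imaging, it carries flag U): it receives IV fluids.
By R28 (it carries flag Z, it is in category X1): it is discharged.
By R10 (it has chest pain, it has marker G): it meets criterion Y.
By R23 (it is discharged, it is escalated, it is stable): it is in state T.
By R25 (it meets criterion Y, it is referred to cardiology): it meets criterion E.
By R5 (it receives IV fluids, it is in state T): it is in category S.
By R16 (it meets criterion E, it presents with fever): it has a positive troponin.
By R6 (it has a positive troponin, it is monitored, it is in category S): it has marker A.
By R9 (it has marker A): it has a prior cardiac history.

Yes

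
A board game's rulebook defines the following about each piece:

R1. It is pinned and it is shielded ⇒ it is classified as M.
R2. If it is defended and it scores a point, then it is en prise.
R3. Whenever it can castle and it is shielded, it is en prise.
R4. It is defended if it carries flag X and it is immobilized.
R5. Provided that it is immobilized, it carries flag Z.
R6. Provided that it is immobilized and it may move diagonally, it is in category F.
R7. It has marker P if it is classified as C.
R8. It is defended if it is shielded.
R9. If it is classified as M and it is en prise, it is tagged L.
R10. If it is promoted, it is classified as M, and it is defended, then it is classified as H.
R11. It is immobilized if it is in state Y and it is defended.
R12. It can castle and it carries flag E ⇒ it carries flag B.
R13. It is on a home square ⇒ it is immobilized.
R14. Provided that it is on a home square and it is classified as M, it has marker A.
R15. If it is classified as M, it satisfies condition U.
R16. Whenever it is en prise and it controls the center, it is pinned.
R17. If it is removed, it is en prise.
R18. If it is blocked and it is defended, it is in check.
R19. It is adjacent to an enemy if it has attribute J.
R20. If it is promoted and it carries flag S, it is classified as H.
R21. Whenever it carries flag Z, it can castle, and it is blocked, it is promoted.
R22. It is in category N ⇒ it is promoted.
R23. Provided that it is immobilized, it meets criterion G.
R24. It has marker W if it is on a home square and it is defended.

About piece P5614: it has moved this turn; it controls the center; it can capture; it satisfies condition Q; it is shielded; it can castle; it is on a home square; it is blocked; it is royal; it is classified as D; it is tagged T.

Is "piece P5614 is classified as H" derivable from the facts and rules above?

By R3 (it can castle, it is shielded): it is en prise.
By R8 (it is shielded): it is defended.
By R13 (it is on a home square): it is immobilized.
By R16 (it is en prise, it controls the center): it is pinned.
By R1 (it is pinned, it is shielded): it is classified as M.
By R5 (it is immobilized): it carries flag Z.
By R21 (it carries flag Z, it can castle, it is blocked): it is promoted.
By R10 (it is promoted, it is classified as M, it is defended): it is classified as H.

Yes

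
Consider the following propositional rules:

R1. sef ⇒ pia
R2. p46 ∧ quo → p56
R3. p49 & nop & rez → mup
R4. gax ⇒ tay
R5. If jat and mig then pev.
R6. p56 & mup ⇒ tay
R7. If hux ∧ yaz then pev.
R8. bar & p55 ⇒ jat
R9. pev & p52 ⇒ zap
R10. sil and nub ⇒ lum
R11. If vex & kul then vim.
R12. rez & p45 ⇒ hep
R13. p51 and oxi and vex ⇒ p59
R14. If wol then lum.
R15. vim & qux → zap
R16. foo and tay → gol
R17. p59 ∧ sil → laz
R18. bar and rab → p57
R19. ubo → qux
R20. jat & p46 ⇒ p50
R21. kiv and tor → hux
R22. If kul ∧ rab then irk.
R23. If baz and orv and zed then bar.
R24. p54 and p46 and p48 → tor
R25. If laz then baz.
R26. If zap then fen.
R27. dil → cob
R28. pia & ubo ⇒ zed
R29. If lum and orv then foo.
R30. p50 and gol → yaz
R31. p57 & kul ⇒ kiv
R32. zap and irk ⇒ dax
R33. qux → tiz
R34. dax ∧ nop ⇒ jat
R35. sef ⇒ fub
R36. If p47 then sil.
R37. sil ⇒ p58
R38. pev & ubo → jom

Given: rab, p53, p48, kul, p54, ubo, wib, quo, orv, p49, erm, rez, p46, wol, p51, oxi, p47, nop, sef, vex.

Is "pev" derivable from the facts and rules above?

Yes

pia  (by R1: sef)
p56  (by R2: p46, quo)
mup  (by R3: p49, nop, rez)
tay  (by R6: p56, mup)
vim  (by R11: vex, kul)
p59  (by R13: p51, oxi, vex)
lum  (by R14: wol)
qux  (by R19: ubo)
irk  (by R22: kul, rab)
tor  (by R24: p54, p46, p48)
zed  (by R28: pia, ubo)
foo  (by R29: lum, orv)
sil  (by R36: p47)
zap  (by R15: vim, qux)
gol  (by R16: foo, tay)
laz  (by R17: p59, sil)
baz  (by R25: laz)
dax  (by R32: zap, irk)
jat  (by R34: dax, nop)
p50  (by R20: jat, p46)
bar  (by R23: baz, orv, zed)
yaz  (by R30: p50, gol)
p57  (by R18: bar, rab)
kiv  (by R31: p57, kul)
hux  (by R21: kiv, tor)
pev  (by R7: hux, yaz)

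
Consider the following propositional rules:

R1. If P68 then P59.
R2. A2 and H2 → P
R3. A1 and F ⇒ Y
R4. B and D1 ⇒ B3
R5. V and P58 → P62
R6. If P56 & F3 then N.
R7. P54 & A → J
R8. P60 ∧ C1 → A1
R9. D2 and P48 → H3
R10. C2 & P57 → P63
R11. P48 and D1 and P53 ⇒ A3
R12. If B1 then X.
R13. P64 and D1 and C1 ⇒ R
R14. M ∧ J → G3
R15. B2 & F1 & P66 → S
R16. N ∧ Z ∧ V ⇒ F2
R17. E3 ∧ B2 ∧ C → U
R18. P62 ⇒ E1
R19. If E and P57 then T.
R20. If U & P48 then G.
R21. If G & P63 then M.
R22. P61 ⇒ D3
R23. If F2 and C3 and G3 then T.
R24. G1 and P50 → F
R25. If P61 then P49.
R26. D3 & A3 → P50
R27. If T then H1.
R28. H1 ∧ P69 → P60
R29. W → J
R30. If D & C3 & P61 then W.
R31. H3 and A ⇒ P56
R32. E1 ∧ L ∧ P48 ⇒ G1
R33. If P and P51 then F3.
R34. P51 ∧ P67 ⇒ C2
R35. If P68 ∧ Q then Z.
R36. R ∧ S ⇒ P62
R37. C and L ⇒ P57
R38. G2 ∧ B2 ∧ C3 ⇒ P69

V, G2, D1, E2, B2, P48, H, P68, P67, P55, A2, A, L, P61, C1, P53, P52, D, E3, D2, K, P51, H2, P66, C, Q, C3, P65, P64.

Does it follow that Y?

Forward chaining from the given facts derives: P59, P, H3, A3, R, U, G, D3, P49, P50, W, P56, F3, C2, Z, P57, P69, N, P63, F2, M, J, G3, T, H1, P60, A1.
The only rule concluding Y is R3, which needs F; that is never established.

No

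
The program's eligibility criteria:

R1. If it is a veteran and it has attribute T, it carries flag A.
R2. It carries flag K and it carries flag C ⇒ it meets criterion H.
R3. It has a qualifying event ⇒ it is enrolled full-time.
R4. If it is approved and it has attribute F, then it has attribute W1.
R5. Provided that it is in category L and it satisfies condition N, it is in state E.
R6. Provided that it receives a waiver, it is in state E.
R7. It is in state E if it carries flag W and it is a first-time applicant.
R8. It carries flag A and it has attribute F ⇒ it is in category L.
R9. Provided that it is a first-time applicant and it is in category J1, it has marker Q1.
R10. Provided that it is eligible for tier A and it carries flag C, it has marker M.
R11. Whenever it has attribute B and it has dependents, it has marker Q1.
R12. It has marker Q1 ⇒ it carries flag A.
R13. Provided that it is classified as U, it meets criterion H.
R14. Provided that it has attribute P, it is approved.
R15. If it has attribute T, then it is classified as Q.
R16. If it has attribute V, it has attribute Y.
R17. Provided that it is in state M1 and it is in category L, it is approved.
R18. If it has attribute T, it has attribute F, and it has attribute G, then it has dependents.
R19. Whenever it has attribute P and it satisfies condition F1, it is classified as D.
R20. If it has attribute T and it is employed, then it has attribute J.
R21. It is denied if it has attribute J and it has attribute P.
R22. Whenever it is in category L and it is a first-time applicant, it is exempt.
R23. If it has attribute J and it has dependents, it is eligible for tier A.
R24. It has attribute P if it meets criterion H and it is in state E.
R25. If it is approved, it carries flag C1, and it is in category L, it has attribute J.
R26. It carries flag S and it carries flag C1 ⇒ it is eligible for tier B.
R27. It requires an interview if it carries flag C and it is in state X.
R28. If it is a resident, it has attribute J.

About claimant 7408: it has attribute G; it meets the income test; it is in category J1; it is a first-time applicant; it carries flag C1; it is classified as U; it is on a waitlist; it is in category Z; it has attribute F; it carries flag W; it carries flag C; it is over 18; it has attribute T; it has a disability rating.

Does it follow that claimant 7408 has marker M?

By R7 (it carries flag W, it is a first-time applicant): it is in state E.
By R9 (it is a first-time applicant, it is in category J1): it has marker Q1.
By R12 (it has marker Q1): it carries flag A.
By R13 (it is classified as U): it meets criterion H.
By R18 (it has attribute T, it has attribute F, it has attribute G): it has dependents.
By R24 (it meets criterion H, it is in state E): it has attribute P.
By R8 (it carries flag A, it has attribute F): it is in category L.
By R14 (it has attribute P): it is approved.
By R25 (it is approved, it carries flag C1, it is in category L): it has attribute J.
By R23 (it has attribute J, it has dependents): it is eligible for tier A.
By R10 (it is eligible for tier A, it carries flag C): it has marker M.

Yes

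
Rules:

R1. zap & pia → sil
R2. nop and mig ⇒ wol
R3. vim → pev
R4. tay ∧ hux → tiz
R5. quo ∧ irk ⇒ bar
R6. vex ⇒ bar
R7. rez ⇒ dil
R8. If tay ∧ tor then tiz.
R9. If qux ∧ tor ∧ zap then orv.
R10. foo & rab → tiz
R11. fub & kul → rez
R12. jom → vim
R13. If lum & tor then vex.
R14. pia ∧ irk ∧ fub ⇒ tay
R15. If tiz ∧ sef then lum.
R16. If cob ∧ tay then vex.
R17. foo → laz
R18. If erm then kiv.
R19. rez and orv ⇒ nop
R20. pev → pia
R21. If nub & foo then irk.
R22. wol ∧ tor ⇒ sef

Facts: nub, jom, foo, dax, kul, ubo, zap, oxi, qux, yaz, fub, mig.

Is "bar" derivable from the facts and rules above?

No

Forward chaining from the given facts derives: rez, vim, laz, irk, pev, dil, pia, sil, tay.
Rules concluding bar: R5 needs quo; R6 needs vex — none of these are established.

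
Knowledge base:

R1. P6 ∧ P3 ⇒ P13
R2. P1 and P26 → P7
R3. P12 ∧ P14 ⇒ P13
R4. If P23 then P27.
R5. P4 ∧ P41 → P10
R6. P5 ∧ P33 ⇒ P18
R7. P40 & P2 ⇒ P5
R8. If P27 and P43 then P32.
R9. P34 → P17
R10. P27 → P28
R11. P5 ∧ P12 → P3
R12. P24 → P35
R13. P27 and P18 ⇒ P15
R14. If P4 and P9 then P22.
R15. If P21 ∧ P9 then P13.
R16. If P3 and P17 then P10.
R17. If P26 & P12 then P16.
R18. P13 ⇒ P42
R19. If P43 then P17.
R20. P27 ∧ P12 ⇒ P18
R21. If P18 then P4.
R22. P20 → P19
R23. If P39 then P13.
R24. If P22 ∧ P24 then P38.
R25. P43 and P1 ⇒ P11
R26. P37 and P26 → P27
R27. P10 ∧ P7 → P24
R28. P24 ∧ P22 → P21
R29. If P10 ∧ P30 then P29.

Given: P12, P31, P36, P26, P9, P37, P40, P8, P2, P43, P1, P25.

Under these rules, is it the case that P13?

Yes

P7  (by R2: P1, P26)
P5  (by R7: P40, P2)
P3  (by R11: P5, P12)
P17  (by R19: P43)
P27  (by R26: P37, P26)
P10  (by R16: P3, P17)
P18  (by R20: P27, P12)
P4  (by R21: P18)
P24  (by R27: P10, P7)
P22  (by R14: P4, P9)
P21  (by R28: P24, P22)
P13  (by R15: P21, P9)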